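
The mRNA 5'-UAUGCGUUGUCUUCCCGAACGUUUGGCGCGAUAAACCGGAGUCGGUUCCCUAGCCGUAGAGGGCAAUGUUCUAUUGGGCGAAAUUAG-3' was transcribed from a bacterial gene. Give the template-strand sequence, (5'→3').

Replace U with T to get the coding DNA strand: TATGCGTTGTCTTCCCGAACGTTTGGCGCGATAAACCGGAGTCGGTTCCCTAGCCGTAGAGGGCAATGTTCTATTGGGCGAAATTAG. The template strand is its reverse complement (complement ATACGCAACAGAAGGGCTTGCAAACCGCGCTATTTGGCCTCAGCCAAGGGATCGGCATCTCCCGTTACAAGATAACCCGCTTTAATC, then reverse).

5'-CTAATTTCGCCCAATAGAACATTGCCCTCTACGGCTAGGGAACCGACTCCGGTTTATCGCGCCAAACGTTCGGGAAGACAACGCATA-3'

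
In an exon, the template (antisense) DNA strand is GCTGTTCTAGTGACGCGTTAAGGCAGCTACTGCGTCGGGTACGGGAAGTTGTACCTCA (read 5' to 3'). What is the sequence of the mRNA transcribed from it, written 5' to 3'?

5′-UGAGGUACAACUUCCCGUACCCGACGCAGUAGCUGCCUUAACGCGUCACUAGAACAGC-3′

RNA polymerase reads the template 3'→5' and synthesizes mRNA 5'→3' by base-pairing (A→U, T→A, G↔C). The complement of the template is CGACAAGATCACTGCGCAATTCCGTCGATGACGCAGCCCATGCCCTTCAACATGGAGT; antiparallel, so 5'→3' the coding strand is TGAGGTACAACTTCCCGTACCCGACGCAGTAGCTGCCTTAACGCGTCACTAGAACAGC. Replace T with U for the mRNA.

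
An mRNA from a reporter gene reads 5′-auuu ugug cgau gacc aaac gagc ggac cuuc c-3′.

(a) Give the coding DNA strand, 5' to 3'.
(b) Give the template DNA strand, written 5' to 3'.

(a) The coding strand matches the mRNA with U→T.
(b) The template strand is the reverse complement of the coding strand.

(a) 5'-ATTTTGTGCGATGACCAAACGAGCGGACCTTCC-3'
(b) 5'-GGAAGGTCCGCTCGTTTGGTCATCGCACAAAAT-3'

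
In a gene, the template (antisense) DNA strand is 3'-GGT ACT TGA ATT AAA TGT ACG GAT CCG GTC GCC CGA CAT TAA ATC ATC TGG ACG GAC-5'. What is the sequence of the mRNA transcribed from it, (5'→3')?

Reading the template 3'→5' as shown, RNA polymerase pairs each base (A→U, T→A, G↔C) to build mRNA 5'→3' directly.

5'-CCAUGAACUUAAUUUACAUGCCUAGGCCAGCGGGCUGUAAUUUAGUAGACCUGCCUG-3'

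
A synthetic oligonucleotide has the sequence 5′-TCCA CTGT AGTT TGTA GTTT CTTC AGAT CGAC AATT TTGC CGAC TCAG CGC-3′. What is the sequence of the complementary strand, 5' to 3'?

5'-GCGCTGAGTCGGCAAAATTGTCGATCTGAAGAAACTACAAACTACAGTGGA-3'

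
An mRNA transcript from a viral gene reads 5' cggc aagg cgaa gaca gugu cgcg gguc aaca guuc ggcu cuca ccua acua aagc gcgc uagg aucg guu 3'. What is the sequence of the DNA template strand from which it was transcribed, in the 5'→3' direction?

5'-AACCGATCCTAGCGCGCTTTAGTTAGGTGAGAGCCGAACTGTTGACCCGCGACACTGTCTTCGCCTTGCCG-3'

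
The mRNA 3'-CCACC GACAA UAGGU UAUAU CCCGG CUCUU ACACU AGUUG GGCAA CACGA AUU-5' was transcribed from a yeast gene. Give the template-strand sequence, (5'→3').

5'-GGTGGCTGTTATCCAATATAGGGCCGAGAATGTGATCAACCCGTTGTGCTTAA-3'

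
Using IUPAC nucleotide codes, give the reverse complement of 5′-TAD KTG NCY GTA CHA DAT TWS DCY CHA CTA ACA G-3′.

5'-CTGTTAGTDGRGHSWAATHTDGTACRGNCAMHTA-3'

Standard pairs A↔T, G↔C; ambiguity codes pair Y↔R, K↔M, W↔W, S↔S, D↔H, N↔N. Complement (ATHMACNGRCATGDTHTAAWSHGRGDTGATTGTC), then reverse for 5'→3'.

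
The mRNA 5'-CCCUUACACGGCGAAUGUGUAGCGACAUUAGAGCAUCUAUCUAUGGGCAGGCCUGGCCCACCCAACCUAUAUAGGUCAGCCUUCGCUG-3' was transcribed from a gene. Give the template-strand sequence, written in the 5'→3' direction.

Replace U with T to get the coding DNA strand: CCCTTACACGGCGAATGTGTAGCGACATTAGAGCATCTATCTATGGGCAGGCCTGGCCCACCCAACCTATATAGGTCAGCCTTCGCTG. The template strand is its reverse complement (complement GGGAATGTGCCGCTTACACATCGCTGTAATCTCGTAGATAGATACCCGTCCGGACCGGGTGGGTTGGATATATCCAGTCGGAAGCGAC, then reverse).

5'-CAGCGAAGGCTGACCTATATAGGTTGGGTGGGCCAGGCCTGCCCATAGATAGATGCTCTAATGTCGCTACACATTCGCCGTGTAAGGG-3'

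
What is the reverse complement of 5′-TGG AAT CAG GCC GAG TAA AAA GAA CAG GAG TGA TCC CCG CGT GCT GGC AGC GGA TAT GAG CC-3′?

5'-GGCTCATATCCGCTGCCAGCACGCGGGGATCACTCCTGTTCTTTTTACTCGGCCTGATTCCA-3'

Complement each base (A↔T, G↔C): ACCTTAGTCCGGCTCATTTTTCTTGTCCTCACTAGGGGCGCACGACCGTCGCCTATACTCGG. Then reverse.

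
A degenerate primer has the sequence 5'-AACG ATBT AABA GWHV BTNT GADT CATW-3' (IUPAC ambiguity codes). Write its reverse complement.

5'-WATGAHTCANAVBDWCTVTTAVATCGTT-3'

Standard pairs A↔T, G↔C; ambiguity codes pair W↔W, B↔V, D↔H, N↔N. Complement (TTGCTAVATTVTCWDBVANACTHAGTAW), then reverse for 5'→3'.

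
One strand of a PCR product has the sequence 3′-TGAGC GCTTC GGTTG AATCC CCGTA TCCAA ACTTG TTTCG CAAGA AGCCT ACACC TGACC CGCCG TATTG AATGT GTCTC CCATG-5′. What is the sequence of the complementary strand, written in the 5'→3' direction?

5'-ACTCGCGAAGCCAACTTAGGGGCATAGGTTTGAACAAAGCGTTCTTCGGATGTGGACTGGGCGGCATAACTTACACAGAGGGTAC-3'

The strand is given 3'→5', so its complement runs 5'→3' in the same left-to-right order: pair each base A↔T, G↔C.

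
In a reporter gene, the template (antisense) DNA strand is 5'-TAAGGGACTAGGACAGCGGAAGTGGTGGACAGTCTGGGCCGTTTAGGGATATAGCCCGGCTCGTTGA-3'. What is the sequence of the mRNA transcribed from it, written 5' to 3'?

5'-UCAACGAGCCGGGCUAUAUCCCUAAACGGCCCAGACUGUCCACCACUUCCGCUGUCCUAGUCCCUUA-3'

The mRNA has the sequence of the coding strand (reverse complement of the template) with T→U. Reverse complement of TAAGGGACTAGGACAGCGGAAGTGGTGGACAGTCTGGGCCGTTTAGGGATATAGCCCGGCTCGTTGA is TCAACGAGCCGGGCTATATCCCTAAACGGCCCAGACTGTCCACCACTTCCGCTGTCCTAGTCCCTTA; then T→U.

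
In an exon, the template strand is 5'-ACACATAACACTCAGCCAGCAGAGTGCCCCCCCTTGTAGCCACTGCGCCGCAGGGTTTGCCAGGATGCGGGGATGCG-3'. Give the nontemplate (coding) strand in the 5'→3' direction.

The coding strand is complementary and antiparallel to the template: take the complement (A↔T, G↔C) and reverse.

5'-CGCATCCCCGCATCCTGGCAAACCCTGCGGCGCAGTGGCTACAAGGGGGGGCACTCTGCTGGCTGAGTGTTATGTGT-3'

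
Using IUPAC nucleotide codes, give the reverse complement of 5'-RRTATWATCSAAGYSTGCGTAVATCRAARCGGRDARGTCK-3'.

Standard pairs A↔T, G↔C; ambiguity codes pair R↔Y, K↔M, W↔W, S↔S, D↔H, V↔B. Complement (YYATAWTAGSTTCRSACGCATBTAGYTTYGCCYHTYCAGM), then reverse for 5'→3'.

5'-MGACYTHYCCGYTTYGATBTACGCASRCTTSGATWATAYY-3'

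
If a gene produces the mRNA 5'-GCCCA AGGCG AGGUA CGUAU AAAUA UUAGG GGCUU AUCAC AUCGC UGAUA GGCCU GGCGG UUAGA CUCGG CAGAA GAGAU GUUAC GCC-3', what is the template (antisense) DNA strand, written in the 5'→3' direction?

5'-GGCGTAACATCTCTTCTGCCGAGTCTAACCGCCAGGCCTATCAGCGATGTGATAAGCCCCTAATATTTATACGTACCTCGCCTTGGGC-3'

Replace U with T to get the coding DNA strand: GCCCAAGGCGAGGTACGTATAAATATTAGGGGCTTATCACATCGCTGATAGGCCTGGCGGTTAGACTCGGCAGAAGAGATGTTACGCC. The template strand is its reverse complement (complement CGGGTTCCGCTCCATGCATATTTATAATCCCCGAATAGTGTAGCGACTATCCGGACCGCCAATCTGAGCCGTCTTCTCTACAATGCGG, then reverse).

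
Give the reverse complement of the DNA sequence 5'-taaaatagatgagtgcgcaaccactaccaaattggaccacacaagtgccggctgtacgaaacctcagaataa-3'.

Reading the sequence 3'→5' and pairing each base (A↔T, G↔C) gives the reverse complement directly.

5′-TTATTCTGAGGTTTCGTACAGCCGGCACTTGTGTGGTCCAATTTGGTAGTGGTTGCGCACTCATCTATTTTA-3′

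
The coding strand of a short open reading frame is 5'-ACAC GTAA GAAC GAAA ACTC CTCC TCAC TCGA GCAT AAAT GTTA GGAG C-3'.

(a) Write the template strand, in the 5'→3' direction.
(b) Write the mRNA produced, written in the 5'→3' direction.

(a) The template strand is the reverse complement of the coding strand: complement TGTGCATTCTTGCTTTTGAGGAGGAGTGAGCTCGTATTTACAATCCTCG, then reverse.
(b) mRNA matches the coding strand with T→U.

(a) 5′-GCTCCTAACATTTATGCTCGAGTGAGGAGGAGTTTTCGTTCTTACGTGT-3′
(b) 5'-ACACGUAAGAACGAAAACUCCUCCUCACUCGAGCAUAAAUGUUAGGAGC-3'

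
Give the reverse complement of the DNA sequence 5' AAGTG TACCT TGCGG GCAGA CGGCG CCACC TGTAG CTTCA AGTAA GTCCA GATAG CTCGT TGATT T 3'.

Complement each base (A↔T, G↔C): TTCACATGGAACGCCCGTCTGCCGCGGTGGACATCGAAGTTCATTCAGGTCTATCGAGCAACTAAA. Then reverse.

5'-AAATCAACGAGCTATCTGGACTTACTTGAAGCTACAGGTGGCGCCGTCTGCCCGCAAGGTACACTT-3'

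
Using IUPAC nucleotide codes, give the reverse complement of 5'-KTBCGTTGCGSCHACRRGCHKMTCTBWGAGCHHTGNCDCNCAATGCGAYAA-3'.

Standard pairs A↔T, G↔C; ambiguity codes pair R↔Y, M↔K, W↔W, S↔S, B↔V, D↔H, N↔N. Complement (MAVGCAACGCSGDTGYYCGDMKAGAVWCTCGDDACNGHGNGTTACGCTRTT), then reverse for 5'→3'.

5'-TTRTCGCATTGNGHGNCADDGCTCWVAGAKMDGCYYGTDGSCGCAACGVAM-3'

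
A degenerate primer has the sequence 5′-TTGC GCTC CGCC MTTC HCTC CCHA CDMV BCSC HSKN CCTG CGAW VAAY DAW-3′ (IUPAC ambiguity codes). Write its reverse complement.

5′-WTHRTTBWTCGCAGGNMSDGSGVBKHGTDGGGAGDGAAKGGCGGAGCGCAA-3′

Standard pairs A↔T, G↔C; ambiguity codes pair Y↔R, M↔K, W↔W, S↔S, B↔V, D↔H, N↔N. Complement (AACGCGAGGCGGKAAGDGAGGGDTGHKBVGSGDSMNGGACGCTWBTTRHTW), then reverse for 5'→3'.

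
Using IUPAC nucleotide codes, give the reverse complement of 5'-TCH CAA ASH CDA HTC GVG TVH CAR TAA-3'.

5'-TTAYTGDBACBCGADTHGDSTTTGDGA-3'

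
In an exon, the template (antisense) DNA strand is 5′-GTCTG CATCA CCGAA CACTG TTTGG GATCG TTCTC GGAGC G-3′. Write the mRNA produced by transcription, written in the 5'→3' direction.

5'-CGCUCCGAGAACGAUCCCAAACAGUGUUCGGUGAUGCAGAC-3'

The mRNA has the sequence of the coding strand (reverse complement of the template) with T→U. Reverse complement of GTCTGCATCACCGAACACTGTTTGGGATCGTTCTCGGAGCG is CGCTCCGAGAACGATCCCAAACAGTGTTCGGTGATGCAGAC; then T→U.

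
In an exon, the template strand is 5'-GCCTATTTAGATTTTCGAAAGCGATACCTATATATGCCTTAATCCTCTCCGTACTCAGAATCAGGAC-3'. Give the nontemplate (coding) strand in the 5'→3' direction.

5'-GTCCTGATTCTGAGTACGGAGAGGATTAAGGCATATATAGGTATCGCTTTCGAAAATCTAAATAGGC-3'

The coding strand is complementary and antiparallel to the template: take the complement (A↔T, G↔C) and reverse.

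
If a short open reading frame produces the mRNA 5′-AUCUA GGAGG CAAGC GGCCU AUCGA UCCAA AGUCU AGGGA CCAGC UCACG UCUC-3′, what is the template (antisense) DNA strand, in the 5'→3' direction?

5'-GAGACGTGAGCTGGTCCCTAGACTTTGGATCGATAGGCCGCTTGCCTCCTAGAT-3'

Replace U with T to get the coding DNA strand: ATCTAGGAGGCAAGCGGCCTATCGATCCAAAGTCTAGGGACCAGCTCACGTCTC. The template strand is its reverse complement (complement TAGATCCTCCGTTCGCCGGATAGCTAGGTTTCAGATCCCTGGTCGAGTGCAGAG, then reverse).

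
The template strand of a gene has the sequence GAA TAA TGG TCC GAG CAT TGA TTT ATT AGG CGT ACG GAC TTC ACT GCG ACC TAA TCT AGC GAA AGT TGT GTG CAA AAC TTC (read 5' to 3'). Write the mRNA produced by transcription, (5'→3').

The mRNA has the sequence of the coding strand (reverse complement of the template) with T→U. Reverse complement of GAATAATGGTCCGAGCATTGATTTATTAGGCGTACGGACTTCACTGCGACCTAATCTAGCGAAAGTTGTGTGCAAAACTTC is GAAGTTTTGCACACAACTTTCGCTAGATTAGGTCGCAGTGAAGTCCGTACGCCTAATAAATCAATGCTCGGACCATTATTC; then T→U.

5'-GAAGUUUUGCACACAACUUUCGCUAGAUUAGGUCGCAGUGAAGUCCGUACGCCUAAUAAAUCAAUGCUCGGACCAUUAUUC-3'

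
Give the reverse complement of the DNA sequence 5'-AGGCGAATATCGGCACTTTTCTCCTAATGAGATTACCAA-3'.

Reading the sequence 3'→5' and pairing each base (A↔T, G↔C) gives the reverse complement directly.

5'-TTGGTAATCTCATTAGGAGAAAAGTGCCGATATTCGCCT-3'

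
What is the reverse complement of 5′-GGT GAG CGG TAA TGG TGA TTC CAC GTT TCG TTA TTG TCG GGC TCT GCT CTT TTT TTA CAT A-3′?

5'-TATGTAAAAAAAGAGCAGAGCCCGACAATAACGAAACGTGGAATCACCATTACCGCTCACC-3'

Complement each base (A↔T, G↔C): CCACTCGCCATTACCACTAAGGTGCAAAGCAATAACAGCCCGAGACGAGAAAAAAATGTAT. Then reverse.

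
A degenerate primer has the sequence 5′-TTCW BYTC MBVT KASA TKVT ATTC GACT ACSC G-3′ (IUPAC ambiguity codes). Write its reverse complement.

5'-CGSGTAGTCGAATABMATSTMABVKGARVWGAA-3'

Standard pairs A↔T, G↔C; ambiguity codes pair Y↔R, M↔K, W↔W, S↔S, B↔V. Complement (AAGWVRAGKVBAMTSTAMBATAAGCTGATGSGC), then reverse for 5'→3'.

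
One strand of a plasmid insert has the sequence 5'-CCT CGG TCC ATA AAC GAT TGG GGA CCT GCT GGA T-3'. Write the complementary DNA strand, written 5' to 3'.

The complement of CCTCGGTCCATAAACGATTGGGGACCTGCTGGAT is GGAGCCAGGTATTTGCTAACCCCTGGACGACCTA (A↔T, G↔C). DNA strands are antiparallel, so the complementary strand runs 3'→5'; reversing gives the 5'→3' form.

5'-ATCCAGCAGGTCCCCAATCGTTTATGGACCGAGG-3'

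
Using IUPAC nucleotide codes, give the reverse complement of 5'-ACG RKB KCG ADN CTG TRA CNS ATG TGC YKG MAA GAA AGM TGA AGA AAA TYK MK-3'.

5'-MKMRATTTTCTTCAKCTTTCTTKCMRGCACATSNGTYACAGNHTCGMVMYCGT-3'

Standard pairs A↔T, G↔C; ambiguity codes pair R↔Y, M↔K, S↔S, B↔V, D↔H, N↔N. Complement (TGCYMVMGCTHNGACAYTGNSTACACGRMCKTTCTTTCKACTTCTTTTARMKM), then reverse for 5'→3'.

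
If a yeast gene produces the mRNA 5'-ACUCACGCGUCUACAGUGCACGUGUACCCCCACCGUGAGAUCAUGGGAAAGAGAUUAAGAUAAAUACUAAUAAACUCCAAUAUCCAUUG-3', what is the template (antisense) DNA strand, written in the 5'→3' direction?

5'-CAATGGATATTGGAGTTTATTAGTATTTATCTTAATCTCTTTCCCATGATCTCACGGTGGGGGTACACGTGCACTGTAGACGCGTGAGT-3'

Replace U with T to get the coding DNA strand: ACTCACGCGTCTACAGTGCACGTGTACCCCCACCGTGAGATCATGGGAAAGAGATTAAGATAAATACTAATAAACTCCAATATCCATTG. The template strand is its reverse complement (complement TGAGTGCGCAGATGTCACGTGCACATGGGGGTGGCACTCTAGTACCCTTTCTCTAATTCTATTTATGATTATTTGAGGTTATAGGTAAC, then reverse).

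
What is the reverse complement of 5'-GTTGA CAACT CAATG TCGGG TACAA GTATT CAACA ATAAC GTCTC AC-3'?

5'-GTGAGACGTTATTGTTGAATACTTGTACCCGACATTGAGTTGTCAAC-3'

Complement each base (A↔T, G↔C): CAACTGTTGAGTTACAGCCCATGTTCATAAGTTGTTATTGCAGAGTG. Then reverse.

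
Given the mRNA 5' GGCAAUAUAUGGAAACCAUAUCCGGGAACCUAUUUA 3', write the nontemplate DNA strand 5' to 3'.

The coding DNA strand has the same 5'→3' sequence as the mRNA with U replaced by T.

5'-GGCAATATATGGAAACCATATCCGGGAACCTATTTA-3'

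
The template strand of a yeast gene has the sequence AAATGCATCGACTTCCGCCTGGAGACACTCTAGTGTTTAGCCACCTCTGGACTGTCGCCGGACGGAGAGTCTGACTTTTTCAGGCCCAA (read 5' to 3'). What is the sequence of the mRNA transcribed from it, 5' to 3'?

RNA polymerase reads the template 3'→5' and synthesizes mRNA 5'→3' by base-pairing (A→U, T→A, G↔C). The complement of the template is TTTACGTAGCTGAAGGCGGACCTCTGTGAGATCACAAATCGGTGGAGACCTGACAGCGGCCTGCCTCTCAGACTGAAAAAGTCCGGGTT; antiparallel, so 5'→3' the coding strand is TTGGGCCTGAAAAAGTCAGACTCTCCGTCCGGCGACAGTCCAGAGGTGGCTAAACACTAGAGTGTCTCCAGGCGGAAGTCGATGCATTT. Replace T with U for the mRNA.

5'-UUGGGCCUGAAAAAGUCAGACUCUCCGUCCGGCGACAGUCCAGAGGUGGCUAAACACUAGAGUGUCUCCAGGCGGAAGUCGAUGCAUUU-3'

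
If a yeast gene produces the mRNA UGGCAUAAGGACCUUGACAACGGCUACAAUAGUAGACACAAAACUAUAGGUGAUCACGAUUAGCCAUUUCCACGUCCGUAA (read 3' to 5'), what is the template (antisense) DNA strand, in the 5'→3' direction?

Written 5'→3' the mRNA is AAUGCCUGCACCUUUACCGAUUAGCACUAGUGGAUAUCAAAACACAGAUGAUAACAUCGGCAACAGUUCCAGGAAUACGGU, so the coding DNA strand is AATGCCTGCACCTTTACCGATTAGCACTAGTGGATATCAAAACACAGATGATAACATCGGCAACAGTTCCAGGAATACGGT. The template is its reverse complement.

5'-ACCGTATTCCTGGAACTGTTGCCGATGTTATCATCTGTGTTTTGATATCCACTAGTGCTAATCGGTAAAGGTGCAGGCATT-3'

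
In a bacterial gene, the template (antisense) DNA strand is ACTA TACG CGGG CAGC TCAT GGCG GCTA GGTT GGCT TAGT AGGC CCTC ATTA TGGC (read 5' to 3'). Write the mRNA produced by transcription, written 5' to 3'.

The mRNA has the sequence of the coding strand (reverse complement of the template) with T→U. Reverse complement of ACTATACGCGGGCAGCTCATGGCGGCTAGGTTGGCTTAGTAGGCCCTCATTATGGC is GCCATAATGAGGGCCTACTAAGCCAACCTAGCCGCCATGAGCTGCCCGCGTATAGT; then T→U.

5′-GCCAUAAUGAGGGCCUACUAAGCCAACCUAGCCGCCAUGAGCUGCCCGCGUAUAGU-3′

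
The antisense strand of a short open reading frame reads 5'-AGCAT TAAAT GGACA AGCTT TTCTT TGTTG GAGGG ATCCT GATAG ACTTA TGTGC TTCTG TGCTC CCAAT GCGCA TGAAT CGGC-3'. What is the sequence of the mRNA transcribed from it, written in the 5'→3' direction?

5'-GCCGAUUCAUGCGCAUUGGGAGCACAGAAGCACAUAAGUCUAUCAGGAUCCCUCCAACAAAGAAAAGCUUGUCCAUUUAAUGCU-3'

The mRNA has the sequence of the coding strand (reverse complement of the template) with T→U. Reverse complement of AGCATTAAATGGACAAGCTTTTCTTTGTTGGAGGGATCCTGATAGACTTATGTGCTTCTGTGCTCCCAATGCGCATGAATCGGC is GCCGATTCATGCGCATTGGGAGCACAGAAGCACATAAGTCTATCAGGATCCCTCCAACAAAGAAAAGCTTGTCCATTTAATGCT; then T→U.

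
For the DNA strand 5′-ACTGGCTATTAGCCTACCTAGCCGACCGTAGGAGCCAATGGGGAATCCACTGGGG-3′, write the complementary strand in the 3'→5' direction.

3'-TGACCGATAATCGGATGGATCGGCTGGCATCCTCGGTTACCCCTTAGGTGACCCC-5'

Base-pairing A↔T, G↔C gives the complement. The complementary strand is antiparallel, so paired with a 5'→3' strand it runs 3'→5'.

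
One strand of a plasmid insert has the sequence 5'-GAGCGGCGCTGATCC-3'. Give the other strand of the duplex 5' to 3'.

Pairing A↔T and G↔C gives CTCGCCGCGACTAGG, running 3'→5'. Reverse for the 5'→3' convention.

5′-GGATCAGCGCCGCTC-3′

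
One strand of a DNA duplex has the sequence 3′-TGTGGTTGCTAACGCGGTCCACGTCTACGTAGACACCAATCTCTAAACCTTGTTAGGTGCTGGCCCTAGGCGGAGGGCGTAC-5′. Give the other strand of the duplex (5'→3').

5'-ACACCAACGATTGCGCCAGGTGCAGATGCATCTGTGGTTAGAGATTTGGAACAATCCACGACCGGGATCCGCCTCCCGCATG-3'

The strand is given 3'→5', so its complement runs 5'→3' in the same left-to-right order: pair each base A↔T, G↔C.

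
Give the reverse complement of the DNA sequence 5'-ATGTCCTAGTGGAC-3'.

5'-GTCCACTAGGACAT-3'

Reading the sequence 3'→5' and pairing each base (A↔T, G↔C) gives the reverse complement directly.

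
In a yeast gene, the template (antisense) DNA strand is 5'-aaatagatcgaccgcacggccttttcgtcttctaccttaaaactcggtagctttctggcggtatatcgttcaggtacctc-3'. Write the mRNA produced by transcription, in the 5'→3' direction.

RNA polymerase reads the template 3'→5' and synthesizes mRNA 5'→3' by base-pairing (A→U, T→A, G↔C). The complement of the template is TTTATCTAGCTGGCGTGCCGGAAAAGCAGAAGATGGAATTTTGAGCCATCGAAAGACCGCCATATAGCAAGTCCATGGAG; antiparallel, so 5'→3' the coding strand is GAGGTACCTGAACGATATACCGCCAGAAAGCTACCGAGTTTTAAGGTAGAAGACGAAAAGGCCGTGCGGTCGATCTATTT. Replace T with U for the mRNA.

5'-GAGGUACCUGAACGAUAUACCGCCAGAAAGCUACCGAGUUUUAAGGUAGAAGACGAAAAGGCCGUGCGGUCGAUCUAUUU-3'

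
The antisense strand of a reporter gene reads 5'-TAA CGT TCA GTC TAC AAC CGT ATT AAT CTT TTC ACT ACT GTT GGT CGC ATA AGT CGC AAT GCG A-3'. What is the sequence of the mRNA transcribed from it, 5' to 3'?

The mRNA has the sequence of the coding strand (reverse complement of the template) with T→U. Reverse complement of TAACGTTCAGTCTACAACCGTATTAATCTTTTCACTACTGTTGGTCGCATAAGTCGCAATGCGA is TCGCATTGCGACTTATGCGACCAACAGTAGTGAAAAGATTAATACGGTTGTAGACTGAACGTTA; then T→U.

5'-UCGCAUUGCGACUUAUGCGACCAACAGUAGUGAAAAGAUUAAUACGGUUGUAGACUGAACGUUA-3'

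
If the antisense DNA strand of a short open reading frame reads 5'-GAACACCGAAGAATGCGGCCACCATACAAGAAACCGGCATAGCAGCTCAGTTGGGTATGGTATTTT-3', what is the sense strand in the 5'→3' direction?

5'-AAAATACCATACCCAACTGAGCTGCTATGCCGGTTTCTTGTATGGTGGCCGCATTCTTCGGTGTTC-3'

The coding strand is complementary and antiparallel to the template: take the complement (A↔T, G↔C) and reverse.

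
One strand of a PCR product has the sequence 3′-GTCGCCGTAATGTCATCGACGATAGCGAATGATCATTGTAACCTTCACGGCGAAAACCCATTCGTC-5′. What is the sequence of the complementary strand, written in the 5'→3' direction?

5'-CAGCGGCATTACAGTAGCTGCTATCGCTTACTAGTAACATTGGAAGTGCCGCTTTTGGGTAAGCAG-3'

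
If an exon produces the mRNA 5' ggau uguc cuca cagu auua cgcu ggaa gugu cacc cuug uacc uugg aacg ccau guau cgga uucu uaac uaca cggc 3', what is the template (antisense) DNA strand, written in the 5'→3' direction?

5'-GCCGTGTAGTTAAGAATCCGATACATGGCGTTCCAAGGTACAAGGGTGACACTTCCAGCGTAATACTGTGAGGACAATCC-3'

Replace U with T to get the coding DNA strand: GGATTGTCCTCACAGTATTACGCTGGAAGTGTCACCCTTGTACCTTGGAACGCCATGTATCGGATTCTTAACTACACGGC. The template strand is its reverse complement (complement CCTAACAGGAGTGTCATAATGCGACCTTCACAGTGGGAACATGGAACCTTGCGGTACATAGCCTAAGAATTGATGTGCCG, then reverse).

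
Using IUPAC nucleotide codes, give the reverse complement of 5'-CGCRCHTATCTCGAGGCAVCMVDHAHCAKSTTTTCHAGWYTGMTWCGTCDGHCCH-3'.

Standard pairs A↔T, G↔C; ambiguity codes pair R↔Y, M↔K, W↔W, S↔S, D↔H, V↔B. Complement (GCGYGDATAGAGCTCCGTBGKBHDTDGTMSAAAAGDTCWRACKAWGCAGHCDGGD), then reverse for 5'→3'.

5′-DGGDCHGACGWAKCARWCTDGAAAASMTGDTDHBKGBTGCCTCGAGATADGYGCG-3′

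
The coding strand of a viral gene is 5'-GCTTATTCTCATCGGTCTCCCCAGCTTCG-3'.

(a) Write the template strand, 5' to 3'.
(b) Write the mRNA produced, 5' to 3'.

(a) 5'-CGAAGCTGGGGAGACCGATGAGAATAAGC-3'
(b) 5'-GCUUAUUCUCAUCGGUCUCCCCAGCUUCG-3'

(a) The template strand is the reverse complement of the coding strand: complement CGAATAAGAGTAGCCAGAGGGGTCGAAGC, then reverse.
(b) mRNA matches the coding strand with T→U.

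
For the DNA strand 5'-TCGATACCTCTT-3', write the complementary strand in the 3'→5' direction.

3'-AGCTATGGAGAA-5'

Base-pairing A↔T, G↔C gives the complement. The complementary strand is antiparallel, so paired with a 5'→3' strand it runs 3'→5'.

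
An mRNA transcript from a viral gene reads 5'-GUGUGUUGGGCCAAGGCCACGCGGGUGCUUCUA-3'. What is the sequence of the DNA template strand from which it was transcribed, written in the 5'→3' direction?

5'-TAGAAGCACCCGCGTGGCCTTGGCCCAACACAC-3'

Replace U with T to get the coding DNA strand: GTGTGTTGGGCCAAGGCCACGCGGGTGCTTCTA. The template strand is its reverse complement (complement CACACAACCCGGTTCCGGTGCGCCCACGAAGAT, then reverse).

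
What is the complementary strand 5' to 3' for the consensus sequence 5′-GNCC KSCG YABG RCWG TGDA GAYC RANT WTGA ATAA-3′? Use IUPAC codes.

Standard pairs A↔T, G↔C; ambiguity codes pair R↔Y, K↔M, W↔W, S↔S, B↔V, D↔H, N↔N. Complement (CNGGMSGCRTVCYGWCACHTCTRGYTNAWACTTATT), then reverse for 5'→3'.

5'-TTATTCAWANTYGRTCTHCACWGYCVTRCGSMGGNC-3'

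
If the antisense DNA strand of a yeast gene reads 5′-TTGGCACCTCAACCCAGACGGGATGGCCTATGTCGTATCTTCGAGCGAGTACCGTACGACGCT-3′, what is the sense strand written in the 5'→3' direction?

5'-AGCGTCGTACGGTACTCGCTCGAAGATACGACATAGGCCATCCCGTCTGGGTTGAGGTGCCAA-3'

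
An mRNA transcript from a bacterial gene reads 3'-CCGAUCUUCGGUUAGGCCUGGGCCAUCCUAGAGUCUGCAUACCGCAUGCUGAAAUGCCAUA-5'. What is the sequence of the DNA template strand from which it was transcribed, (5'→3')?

5'-GGCTAGAAGCCAATCCGGACCCGGTAGGATCTCAGACGTATGGCGTACGACTTTACGGTAT-3'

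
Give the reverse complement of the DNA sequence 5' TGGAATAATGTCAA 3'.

5′-TTGACATTATTCCA-3′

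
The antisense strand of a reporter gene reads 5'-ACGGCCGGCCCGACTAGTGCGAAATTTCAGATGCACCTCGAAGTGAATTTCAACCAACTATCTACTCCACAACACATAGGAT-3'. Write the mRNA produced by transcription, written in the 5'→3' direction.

5'-AUCCUAUGUGUUGUGGAGUAGAUAGUUGGUUGAAAUUCACUUCGAGGUGCAUCUGAAAUUUCGCACUAGUCGGGCCGGCCGU-3'

RNA polymerase reads the template 3'→5' and synthesizes mRNA 5'→3' by base-pairing (A→U, T→A, G↔C). The complement of the template is TGCCGGCCGGGCTGATCACGCTTTAAAGTCTACGTGGAGCTTCACTTAAAGTTGGTTGATAGATGAGGTGTTGTGTATCCTA; antiparallel, so 5'→3' the coding strand is ATCCTATGTGTTGTGGAGTAGATAGTTGGTTGAAATTCACTTCGAGGTGCATCTGAAATTTCGCACTAGTCGGGCCGGCCGT. Replace T with U for the mRNA.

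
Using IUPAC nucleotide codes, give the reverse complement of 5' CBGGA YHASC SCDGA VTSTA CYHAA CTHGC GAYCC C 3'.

5'-GGGRTCGCDAGTTDRGTASABTCHGSGSTDRTCCVG-3'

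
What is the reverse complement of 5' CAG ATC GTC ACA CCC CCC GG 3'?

Complement each base (A↔T, G↔C): GTCTAGCAGTGTGGGGGGCC. Then reverse.

5'-CCGGGGGGTGTGACGATCTG-3'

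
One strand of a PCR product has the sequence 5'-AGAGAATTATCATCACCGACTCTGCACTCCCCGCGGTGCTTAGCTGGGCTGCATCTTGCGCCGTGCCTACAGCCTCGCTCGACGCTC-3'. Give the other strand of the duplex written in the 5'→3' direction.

5'-GAGCGTCGAGCGAGGCTGTAGGCACGGCGCAAGATGCAGCCCAGCTAAGCACCGCGGGGAGTGCAGAGTCGGTGATGATAATTCTCT-3'

The complement of AGAGAATTATCATCACCGACTCTGCACTCCCCGCGGTGCTTAGCTGGGCTGCATCTTGCGCCGTGCCTACAGCCTCGCTCGACGCTC is TCTCTTAATAGTAGTGGCTGAGACGTGAGGGGCGCCACGAATCGACCCGACGTAGAACGCGGCACGGATGTCGGAGCGAGCTGCGAG (A↔T, G↔C). DNA strands are antiparallel, so the complementary strand runs 3'→5'; reversing gives the 5'→3' form.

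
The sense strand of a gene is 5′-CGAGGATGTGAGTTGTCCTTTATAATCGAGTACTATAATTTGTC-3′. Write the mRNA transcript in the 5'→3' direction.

5′-CGAGGAUGUGAGUUGUCCUUUAUAAUCGAGUACUAUAAUUUGUC-3′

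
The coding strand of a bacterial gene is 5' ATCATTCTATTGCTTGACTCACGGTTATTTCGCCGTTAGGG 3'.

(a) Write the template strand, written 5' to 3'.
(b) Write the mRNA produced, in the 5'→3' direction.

(a) The template strand is the reverse complement of the coding strand: complement TAGTAAGATAACGAACTGAGTGCCAATAAAGCGGCAATCCC, then reverse.
(b) mRNA matches the coding strand with T→U.

(a) 5'-CCCTAACGGCGAAATAACCGTGAGTCAAGCAATAGAATGAT-3'
(b) 5'-AUCAUUCUAUUGCUUGACUCACGGUUAUUUCGCCGUUAGGG-3'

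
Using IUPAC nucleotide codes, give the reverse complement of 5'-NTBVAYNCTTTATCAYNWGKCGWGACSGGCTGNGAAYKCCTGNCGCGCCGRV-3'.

Standard pairs A↔T, G↔C; ambiguity codes pair R↔Y, K↔M, W↔W, S↔S, B↔V, N↔N. Complement (NAVBTRNGAAATAGTRNWCMGCWCTGSCCGACNCTTRMGGACNGCGCGGCYB), then reverse for 5'→3'.

5'-BYCGGCGCGNCAGGMRTTCNCAGCCSGTCWCGMCWNRTGATAAAGNRTBVAN-3'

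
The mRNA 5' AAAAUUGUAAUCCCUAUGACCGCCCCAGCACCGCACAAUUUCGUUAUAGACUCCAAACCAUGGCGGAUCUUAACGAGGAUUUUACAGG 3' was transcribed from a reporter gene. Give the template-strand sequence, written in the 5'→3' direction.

5′-CCTGTAAAATCCTCGTTAAGATCCGCCATGGTTTGGAGTCTATAACGAAATTGTGCGGTGCTGGGGCGGTCATAGGGATTACAATTTT-3′

Replace U with T to get the coding DNA strand: AAAATTGTAATCCCTATGACCGCCCCAGCACCGCACAATTTCGTTATAGACTCCAAACCATGGCGGATCTTAACGAGGATTTTACAGG. The template strand is its reverse complement (complement TTTTAACATTAGGGATACTGGCGGGGTCGTGGCGTGTTAAAGCAATATCTGAGGTTTGGTACCGCCTAGAATTGCTCCTAAAATGTCC, then reverse).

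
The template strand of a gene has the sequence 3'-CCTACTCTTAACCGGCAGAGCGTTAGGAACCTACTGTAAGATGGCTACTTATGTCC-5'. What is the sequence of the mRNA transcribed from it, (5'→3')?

Reading the template 3'→5' as shown, RNA polymerase pairs each base (A→U, T→A, G↔C) to build mRNA 5'→3' directly.

5′-GGAUGAGAAUUGGCCGUCUCGCAAUCCUUGGAUGACAUUCUACCGAUGAAUACAGG-3′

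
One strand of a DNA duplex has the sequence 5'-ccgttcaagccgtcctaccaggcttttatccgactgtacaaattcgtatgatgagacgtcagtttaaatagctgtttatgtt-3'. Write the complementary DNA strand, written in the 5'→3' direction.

The complement of CCGTTCAAGCCGTCCTACCAGGCTTTTATCCGACTGTACAAATTCGTATGATGAGACGTCAGTTTAAATAGCTGTTTATGTT is GGCAAGTTCGGCAGGATGGTCCGAAAATAGGCTGACATGTTTAAGCATACTACTCTGCAGTCAAATTTATCGACAAATACAA (A↔T, G↔C). DNA strands are antiparallel, so the complementary strand runs 3'→5'; reversing gives the 5'→3' form.

5'-AACATAAACAGCTATTTAAACTGACGTCTCATCATACGAATTTGTACAGTCGGATAAAAGCCTGGTAGGACGGCTTGAACGG-3'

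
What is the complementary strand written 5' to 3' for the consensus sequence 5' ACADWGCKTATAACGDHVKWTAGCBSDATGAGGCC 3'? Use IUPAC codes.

5′-GGCCTCATHSVGCTAWMBDHCGTTATAMGCWHTGT-3′

Standard pairs A↔T, G↔C; ambiguity codes pair K↔M, W↔W, S↔S, B↔V, D↔H. Complement (TGTHWCGMATATTGCHDBMWATCGVSHTACTCCGG), then reverse for 5'→3'.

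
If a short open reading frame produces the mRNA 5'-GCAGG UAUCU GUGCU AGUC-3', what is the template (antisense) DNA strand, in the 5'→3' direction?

Replace U with T to get the coding DNA strand: GCAGGTATCTGTGCTAGTC. The template strand is its reverse complement (complement CGTCCATAGACACGATCAG, then reverse).

5'-GACTAGCACAGATACCTGC-3'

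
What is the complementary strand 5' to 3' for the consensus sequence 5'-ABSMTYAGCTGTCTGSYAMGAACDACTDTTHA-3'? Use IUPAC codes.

Standard pairs A↔T, G↔C; ambiguity codes pair Y↔R, M↔K, S↔S, B↔V, D↔H. Complement (TVSKARTCGACAGACSRTKCTTGHTGAHAADT), then reverse for 5'→3'.

5'-TDAAHAGTHGTTCKTRSCAGACAGCTRAKSVT-3'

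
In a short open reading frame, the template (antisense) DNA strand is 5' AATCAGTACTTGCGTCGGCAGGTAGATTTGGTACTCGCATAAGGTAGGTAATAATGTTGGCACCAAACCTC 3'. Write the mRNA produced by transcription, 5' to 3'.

5'-GAGGUUUGGUGCCAACAUUAUUACCUACCUUAUGCGAGUACCAAAUCUACCUGCCGACGCAAGUACUGAUU-3'

RNA polymerase reads the template 3'→5' and synthesizes mRNA 5'→3' by base-pairing (A→U, T→A, G↔C). The complement of the template is TTAGTCATGAACGCAGCCGTCCATCTAAACCATGAGCGTATTCCATCCATTATTACAACCGTGGTTTGGAG; antiparallel, so 5'→3' the coding strand is GAGGTTTGGTGCCAACATTATTACCTACCTTATGCGAGTACCAAATCTACCTGCCGACGCAAGTACTGATT. Replace T with U for the mRNA.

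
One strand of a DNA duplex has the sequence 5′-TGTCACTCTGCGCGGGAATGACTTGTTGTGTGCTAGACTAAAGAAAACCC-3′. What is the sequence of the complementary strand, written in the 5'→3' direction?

5'-GGGTTTTCTTTAGTCTAGCACACAACAAGTCATTCCCGCGCAGAGTGACA-3'

The complement of TGTCACTCTGCGCGGGAATGACTTGTTGTGTGCTAGACTAAAGAAAACCC is ACAGTGAGACGCGCCCTTACTGAACAACACACGATCTGATTTCTTTTGGG (A↔T, G↔C). DNA strands are antiparallel, so the complementary strand runs 3'→5'; reversing gives the 5'→3' form.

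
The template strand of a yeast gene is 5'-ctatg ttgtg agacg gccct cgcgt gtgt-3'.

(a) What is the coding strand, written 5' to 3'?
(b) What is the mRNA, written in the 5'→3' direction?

(a) 5'-ACACACGCGAGGGCCGTCTCACAACATAG-3'
(b) 5'-ACACACGCGAGGGCCGUCUCACAACAUAG-3'

(a) The coding strand is the reverse complement of the template: complement GATACAACACTCTGCCGGGAGCGCACACA, then reverse.
(b) mRNA has the coding-strand sequence with T→U.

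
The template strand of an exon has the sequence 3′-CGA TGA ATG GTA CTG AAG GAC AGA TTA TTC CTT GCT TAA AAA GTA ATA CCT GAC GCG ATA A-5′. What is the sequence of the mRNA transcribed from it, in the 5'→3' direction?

Reading the template 3'→5' as shown, RNA polymerase pairs each base (A→U, T→A, G↔C) to build mRNA 5'→3' directly.

5'-GCUACUUACCAUGACUUCCUGUCUAAUAAGGAACGAAUUUUUCAUUAUGGACUGCGCUAUU-3'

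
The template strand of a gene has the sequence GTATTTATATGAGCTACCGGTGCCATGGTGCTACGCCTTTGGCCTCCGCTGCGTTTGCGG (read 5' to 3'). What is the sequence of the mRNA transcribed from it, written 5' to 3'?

5'-CCGCAAACGCAGCGGAGGCCAAAGGCGUAGCACCAUGGCACCGGUAGCUCAUAUAAAUAC-3'

RNA polymerase reads the template 3'→5' and synthesizes mRNA 5'→3' by base-pairing (A→U, T→A, G↔C). The complement of the template is CATAAATATACTCGATGGCCACGGTACCACGATGCGGAAACCGGAGGCGACGCAAACGCC; antiparallel, so 5'→3' the coding strand is CCGCAAACGCAGCGGAGGCCAAAGGCGTAGCACCATGGCACCGGTAGCTCATATAAATAC. Replace T with U for the mRNA.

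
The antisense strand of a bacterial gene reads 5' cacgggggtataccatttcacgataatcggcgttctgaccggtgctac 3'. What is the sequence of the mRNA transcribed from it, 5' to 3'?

The mRNA has the sequence of the coding strand (reverse complement of the template) with T→U. Reverse complement of CACGGGGGTATACCATTTCACGATAATCGGCGTTCTGACCGGTGCTAC is GTAGCACCGGTCAGAACGCCGATTATCGTGAAATGGTATACCCCCGTG; then T→U.

5'-GUAGCACCGGUCAGAACGCCGAUUAUCGUGAAAUGGUAUACCCCCGUG-3'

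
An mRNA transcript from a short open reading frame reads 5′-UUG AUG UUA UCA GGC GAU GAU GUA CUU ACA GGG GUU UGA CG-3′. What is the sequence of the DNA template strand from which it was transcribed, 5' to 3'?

5'-CGTCAAACCCCTGTAAGTACATCATCGCCTGATAACATCAA-3'

Replace U with T to get the coding DNA strand: TTGATGTTATCAGGCGATGATGTACTTACAGGGGTTTGACG. The template strand is its reverse complement (complement AACTACAATAGTCCGCTACTACATGAATGTCCCCAAACTGC, then reverse).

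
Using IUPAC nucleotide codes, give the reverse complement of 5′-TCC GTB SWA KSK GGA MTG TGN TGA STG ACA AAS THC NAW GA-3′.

5'-TCWTNGDASTTTGTCASTCANCACAKTCCMSMTWSVACGGA-3'

Standard pairs A↔T, G↔C; ambiguity codes pair M↔K, W↔W, S↔S, B↔V, H↔D, N↔N. Complement (AGGCAVSWTMSMCCTKACACNACTSACTGTTTSADGNTWCT), then reverse for 5'→3'.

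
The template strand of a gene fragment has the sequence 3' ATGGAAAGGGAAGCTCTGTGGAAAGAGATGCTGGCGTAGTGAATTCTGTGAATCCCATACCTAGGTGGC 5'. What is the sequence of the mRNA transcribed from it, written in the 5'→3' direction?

Reading the template 3'→5' as shown, RNA polymerase pairs each base (A→U, T→A, G↔C) to build mRNA 5'→3' directly.

5'-UACCUUUCCCUUCGAGACACCUUUCUCUACGACCGCAUCACUUAAGACACUUAGGGUAUGGAUCCACCG-3'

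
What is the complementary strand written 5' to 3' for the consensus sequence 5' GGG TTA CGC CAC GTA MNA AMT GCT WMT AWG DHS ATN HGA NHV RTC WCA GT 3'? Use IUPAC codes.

5'-ACTGWGAYBDNTCDNATSDHCWTAKWAGCAKTTNKTACGTGGCGTAACCC-3'

Standard pairs A↔T, G↔C; ambiguity codes pair R↔Y, M↔K, W↔W, S↔S, D↔H, V↔B, N↔N. Complement (CCCAATGCGGTGCATKNTTKACGAWKATWCHDSTANDCTNDBYAGWGTCA), then reverse for 5'→3'.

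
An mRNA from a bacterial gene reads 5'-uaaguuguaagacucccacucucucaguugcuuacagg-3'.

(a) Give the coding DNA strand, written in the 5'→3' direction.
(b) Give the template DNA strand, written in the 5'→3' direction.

(a) The coding strand matches the mRNA with U→T.
(b) The template strand is the reverse complement of the coding strand.

(a) 5'-TAAGTTGTAAGACTCCCACTCTCTCAGTTGCTTACAGG-3'
(b) 5'-CCTGTAAGCAACTGAGAGAGTGGGAGTCTTACAACTTA-3'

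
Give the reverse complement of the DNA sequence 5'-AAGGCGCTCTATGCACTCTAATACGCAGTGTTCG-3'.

Complement each base (A↔T, G↔C): TTCCGCGAGATACGTGAGATTATGCGTCACAAGC. Then reverse.

5'-CGAACACTGCGTATTAGAGTGCATAGAGCGCCTT-3'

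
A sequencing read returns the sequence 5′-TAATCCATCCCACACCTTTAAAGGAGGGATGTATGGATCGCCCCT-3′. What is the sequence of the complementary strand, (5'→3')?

5'-AGGGGCGATCCATACATCCCTCCTTTAAAGGTGTGGGATGGATTA-3'

Pairing A↔T and G↔C gives ATTAGGTAGGGTGTGGAAATTTCCTCCCTACATACCTAGCGGGGA, running 3'→5'. Reverse for the 5'→3' convention.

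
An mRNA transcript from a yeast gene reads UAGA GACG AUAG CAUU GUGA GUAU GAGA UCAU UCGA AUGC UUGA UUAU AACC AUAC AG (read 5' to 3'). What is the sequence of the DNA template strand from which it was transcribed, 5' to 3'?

5'-CTGTATGGTTATAATCAAGCATTCGAATGATCTCATACTCACAATGCTATCGTCTCTA-3'

Replace U with T to get the coding DNA strand: TAGAGACGATAGCATTGTGAGTATGAGATCATTCGAATGCTTGATTATAACCATACAG. The template strand is its reverse complement (complement ATCTCTGCTATCGTAACACTCATACTCTAGTAAGCTTACGAACTAATATTGGTATGTC, then reverse).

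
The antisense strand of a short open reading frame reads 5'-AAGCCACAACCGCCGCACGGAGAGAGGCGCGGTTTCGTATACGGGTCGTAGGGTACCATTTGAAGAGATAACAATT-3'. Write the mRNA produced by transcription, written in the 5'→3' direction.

5'-AAUUGUUAUCUCUUCAAAUGGUACCCUACGACCCGUAUACGAAACCGCGCCUCUCUCCGUGCGGCGGUUGUGGCUU-3'

The mRNA has the sequence of the coding strand (reverse complement of the template) with T→U. Reverse complement of AAGCCACAACCGCCGCACGGAGAGAGGCGCGGTTTCGTATACGGGTCGTAGGGTACCATTTGAAGAGATAACAATT is AATTGTTATCTCTTCAAATGGTACCCTACGACCCGTATACGAAACCGCGCCTCTCTCCGTGCGGCGGTTGTGGCTT; then T→U.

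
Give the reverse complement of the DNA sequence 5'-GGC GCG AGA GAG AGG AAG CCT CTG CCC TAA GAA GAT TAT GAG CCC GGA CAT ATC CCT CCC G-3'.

Reading the sequence 3'→5' and pairing each base (A↔T, G↔C) gives the reverse complement directly.

5'-CGGGAGGGATATGTCCGGGCTCATAATCTTCTTAGGGCAGAGGCTTCCTCTCTCTCGCGCC-3'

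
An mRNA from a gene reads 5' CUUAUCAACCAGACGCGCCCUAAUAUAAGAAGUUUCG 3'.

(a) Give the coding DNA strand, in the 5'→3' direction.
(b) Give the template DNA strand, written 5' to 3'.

(a) 5'-CTTATCAACCAGACGCGCCCTAATATAAGAAGTTTCG-3'
(b) 5'-CGAAACTTCTTATATTAGGGCGCGTCTGGTTGATAAG-3'

(a) The coding strand matches the mRNA with U→T.
(b) The template strand is the reverse complement of the coding strand.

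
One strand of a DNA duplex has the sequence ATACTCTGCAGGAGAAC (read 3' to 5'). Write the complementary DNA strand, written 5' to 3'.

The strand is given 3'→5', so its complement runs 5'→3' in the same left-to-right order: pair each base A↔T, G↔C.

5'-TATGAGACGTCCTCTTG-3'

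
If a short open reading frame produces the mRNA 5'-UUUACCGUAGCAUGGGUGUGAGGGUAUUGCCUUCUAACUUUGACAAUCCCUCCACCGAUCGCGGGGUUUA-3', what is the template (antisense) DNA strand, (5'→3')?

5'-TAAACCCCGCGATCGGTGGAGGGATTGTCAAAGTTAGAAGGCAATACCCTCACACCCATGCTACGGTAAA-3'

Replace U with T to get the coding DNA strand: TTTACCGTAGCATGGGTGTGAGGGTATTGCCTTCTAACTTTGACAATCCCTCCACCGATCGCGGGGTTTA. The template strand is its reverse complement (complement AAATGGCATCGTACCCACACTCCCATAACGGAAGATTGAAACTGTTAGGGAGGTGGCTAGCGCCCCAAAT, then reverse).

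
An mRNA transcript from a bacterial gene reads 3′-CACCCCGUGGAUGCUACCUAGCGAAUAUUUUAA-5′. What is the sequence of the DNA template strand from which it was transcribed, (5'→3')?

Written 5'→3' the mRNA is AAUUUUAUAAGCGAUCCAUCGUAGGUGCCCCAC, so the coding DNA strand is AATTTTATAAGCGATCCATCGTAGGTGCCCCAC. The template is its reverse complement.

5'-GTGGGGCACCTACGATGGATCGCTTATAAAATT-3'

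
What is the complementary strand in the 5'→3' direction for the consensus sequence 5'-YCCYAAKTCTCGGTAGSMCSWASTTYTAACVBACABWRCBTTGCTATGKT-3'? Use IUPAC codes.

5′-AMCATAGCAAVGYWVTGTVBGTTARAASTWSGKSCTACCGAGAMTTRGGR-3′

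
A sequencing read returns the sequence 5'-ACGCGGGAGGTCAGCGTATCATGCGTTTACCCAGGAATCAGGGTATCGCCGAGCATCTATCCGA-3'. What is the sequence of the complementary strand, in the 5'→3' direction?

5'-TCGGATAGATGCTCGGCGATACCCTGATTCCTGGGTAAACGCATGATACGCTGACCTCCCGCGT-3'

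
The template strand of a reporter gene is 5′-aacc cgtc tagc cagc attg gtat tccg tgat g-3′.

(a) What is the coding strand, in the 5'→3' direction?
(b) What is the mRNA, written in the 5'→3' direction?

(a) The coding strand is the reverse complement of the template: complement TTGGGCAGATCGGTCGTAACCATAAGGCACTAC, then reverse.
(b) mRNA has the coding-strand sequence with T→U.

(a) 5′-CATCACGGAATACCAATGCTGGCTAGACGGGTT-3′
(b) 5′-CAUCACGGAAUACCAAUGCUGGCUAGACGGGUU-3′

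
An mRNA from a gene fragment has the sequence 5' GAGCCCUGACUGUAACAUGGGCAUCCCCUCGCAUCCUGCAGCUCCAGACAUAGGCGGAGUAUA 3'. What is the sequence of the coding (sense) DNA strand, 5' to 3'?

The coding DNA strand has the same 5'→3' sequence as the mRNA with U replaced by T.

5′-GAGCCCTGACTGTAACATGGGCATCCCCTCGCATCCTGCAGCTCCAGACATAGGCGGAGTATA-3′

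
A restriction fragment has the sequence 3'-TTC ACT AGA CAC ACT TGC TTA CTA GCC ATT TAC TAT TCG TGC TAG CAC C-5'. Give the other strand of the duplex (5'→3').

5'-AAGTGATCTGTGTGAACGAATGATCGGTAAATGATAAGCACGATCGTGG-3'

The strand is given 3'→5', so its complement runs 5'→3' in the same left-to-right order: pair each base A↔T, G↔C.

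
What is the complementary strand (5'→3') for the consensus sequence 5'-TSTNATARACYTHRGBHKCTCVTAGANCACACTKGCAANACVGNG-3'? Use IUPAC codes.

Standard pairs A↔T, G↔C; ambiguity codes pair R↔Y, K↔M, S↔S, B↔V, H↔D, N↔N. Complement (ASANTATYTGRADYCVDMGAGBATCTNGTGTGAMCGTTNTGBCNC), then reverse for 5'→3'.

5'-CNCBGTNTTGCMAGTGTGNTCTABGAGMDVCYDARGTYTATNASA-3'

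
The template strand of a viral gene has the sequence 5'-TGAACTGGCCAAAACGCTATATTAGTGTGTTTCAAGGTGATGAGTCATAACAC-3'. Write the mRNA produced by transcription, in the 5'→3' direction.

RNA polymerase reads the template 3'→5' and synthesizes mRNA 5'→3' by base-pairing (A→U, T→A, G↔C). The complement of the template is ACTTGACCGGTTTTGCGATATAATCACACAAAGTTCCACTACTCAGTATTGTG; antiparallel, so 5'→3' the coding strand is GTGTTATGACTCATCACCTTGAAACACACTAATATAGCGTTTTGGCCAGTTCA. Replace T with U for the mRNA.

5'-GUGUUAUGACUCAUCACCUUGAAACACACUAAUAUAGCGUUUUGGCCAGUUCA-3'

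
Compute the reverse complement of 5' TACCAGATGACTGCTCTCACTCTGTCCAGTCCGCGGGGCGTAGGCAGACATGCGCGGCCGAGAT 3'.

5′-ATCTCGGCCGCGCATGTCTGCCTACGCCCCGCGGACTGGACAGAGTGAGAGCAGTCATCTGGTA-3′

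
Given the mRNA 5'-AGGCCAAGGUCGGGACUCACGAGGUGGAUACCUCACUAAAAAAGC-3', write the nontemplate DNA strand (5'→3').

5′-AGGCCAAGGTCGGGACTCACGAGGTGGATACCTCACTAAAAAAGC-3′

The coding DNA strand has the same 5'→3' sequence as the mRNA with U replaced by T.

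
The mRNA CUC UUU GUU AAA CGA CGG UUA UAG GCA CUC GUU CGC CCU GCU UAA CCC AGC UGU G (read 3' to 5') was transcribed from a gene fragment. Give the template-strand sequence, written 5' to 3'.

Written 5'→3' the mRNA is GUGUCGACCCAAUUCGUCCCGCUUGCUCACGGAUAUUGGCAGCAAAUUGUUUCUC, so the coding DNA strand is GTGTCGACCCAATTCGTCCCGCTTGCTCACGGATATTGGCAGCAAATTGTTTCTC. The template is its reverse complement.

5'-GAGAAACAATTTGCTGCCAATATCCGTGAGCAAGCGGGACGAATTGGGTCGACAC-3'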